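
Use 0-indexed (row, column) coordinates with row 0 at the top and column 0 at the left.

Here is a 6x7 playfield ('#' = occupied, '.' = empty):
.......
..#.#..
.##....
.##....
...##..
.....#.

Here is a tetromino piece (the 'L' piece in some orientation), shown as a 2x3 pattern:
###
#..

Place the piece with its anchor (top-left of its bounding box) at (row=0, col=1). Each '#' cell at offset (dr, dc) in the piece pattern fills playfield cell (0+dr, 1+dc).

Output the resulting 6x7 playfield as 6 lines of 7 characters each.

Fill (0+0,1+0) = (0,1)
Fill (0+0,1+1) = (0,2)
Fill (0+0,1+2) = (0,3)
Fill (0+1,1+0) = (1,1)

Answer: .###...
.##.#..
.##....
.##....
...##..
.....#.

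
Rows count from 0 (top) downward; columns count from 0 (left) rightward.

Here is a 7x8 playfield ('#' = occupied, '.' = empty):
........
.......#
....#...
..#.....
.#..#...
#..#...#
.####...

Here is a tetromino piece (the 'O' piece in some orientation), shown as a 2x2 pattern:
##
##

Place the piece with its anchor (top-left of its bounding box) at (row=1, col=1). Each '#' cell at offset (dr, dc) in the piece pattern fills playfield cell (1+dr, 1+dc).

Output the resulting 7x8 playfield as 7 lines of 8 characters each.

Fill (1+0,1+0) = (1,1)
Fill (1+0,1+1) = (1,2)
Fill (1+1,1+0) = (2,1)
Fill (1+1,1+1) = (2,2)

Answer: ........
.##....#
.##.#...
..#.....
.#..#...
#..#...#
.####...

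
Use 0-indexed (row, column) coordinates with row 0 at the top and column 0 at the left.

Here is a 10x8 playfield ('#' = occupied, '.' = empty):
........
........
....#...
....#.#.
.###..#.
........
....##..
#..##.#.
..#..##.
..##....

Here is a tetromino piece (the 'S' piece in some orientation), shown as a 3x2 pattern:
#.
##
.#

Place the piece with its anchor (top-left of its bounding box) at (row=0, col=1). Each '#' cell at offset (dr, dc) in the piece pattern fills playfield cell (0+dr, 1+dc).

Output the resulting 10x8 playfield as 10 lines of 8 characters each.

Fill (0+0,1+0) = (0,1)
Fill (0+1,1+0) = (1,1)
Fill (0+1,1+1) = (1,2)
Fill (0+2,1+1) = (2,2)

Answer: .#......
.##.....
..#.#...
....#.#.
.###..#.
........
....##..
#..##.#.
..#..##.
..##....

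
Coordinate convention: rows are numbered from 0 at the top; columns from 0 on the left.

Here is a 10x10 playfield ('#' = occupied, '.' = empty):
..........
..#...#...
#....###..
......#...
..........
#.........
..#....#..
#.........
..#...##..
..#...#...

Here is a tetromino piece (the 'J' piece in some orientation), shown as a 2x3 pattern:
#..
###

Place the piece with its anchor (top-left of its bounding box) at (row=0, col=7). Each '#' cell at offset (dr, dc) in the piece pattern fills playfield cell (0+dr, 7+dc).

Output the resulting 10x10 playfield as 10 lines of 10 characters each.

Fill (0+0,7+0) = (0,7)
Fill (0+1,7+0) = (1,7)
Fill (0+1,7+1) = (1,8)
Fill (0+1,7+2) = (1,9)

Answer: .......#..
..#...####
#....###..
......#...
..........
#.........
..#....#..
#.........
..#...##..
..#...#...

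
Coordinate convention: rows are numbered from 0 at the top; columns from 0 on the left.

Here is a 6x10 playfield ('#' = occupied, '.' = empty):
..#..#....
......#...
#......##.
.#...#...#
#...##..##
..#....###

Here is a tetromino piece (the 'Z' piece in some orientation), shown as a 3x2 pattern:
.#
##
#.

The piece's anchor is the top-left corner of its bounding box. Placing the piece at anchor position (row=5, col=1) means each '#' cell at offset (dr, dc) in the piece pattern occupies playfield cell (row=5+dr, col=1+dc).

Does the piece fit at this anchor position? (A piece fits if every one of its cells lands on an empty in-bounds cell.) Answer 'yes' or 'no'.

Answer: no

Derivation:
Check each piece cell at anchor (5, 1):
  offset (0,1) -> (5,2): occupied ('#') -> FAIL
  offset (1,0) -> (6,1): out of bounds -> FAIL
  offset (1,1) -> (6,2): out of bounds -> FAIL
  offset (2,0) -> (7,1): out of bounds -> FAIL
All cells valid: no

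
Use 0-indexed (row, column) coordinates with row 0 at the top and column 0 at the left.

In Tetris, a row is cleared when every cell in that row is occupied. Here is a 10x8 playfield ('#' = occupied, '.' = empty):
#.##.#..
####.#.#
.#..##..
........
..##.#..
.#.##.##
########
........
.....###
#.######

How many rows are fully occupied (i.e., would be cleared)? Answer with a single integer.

Check each row:
  row 0: 4 empty cells -> not full
  row 1: 2 empty cells -> not full
  row 2: 5 empty cells -> not full
  row 3: 8 empty cells -> not full
  row 4: 5 empty cells -> not full
  row 5: 3 empty cells -> not full
  row 6: 0 empty cells -> FULL (clear)
  row 7: 8 empty cells -> not full
  row 8: 5 empty cells -> not full
  row 9: 1 empty cell -> not full
Total rows cleared: 1

Answer: 1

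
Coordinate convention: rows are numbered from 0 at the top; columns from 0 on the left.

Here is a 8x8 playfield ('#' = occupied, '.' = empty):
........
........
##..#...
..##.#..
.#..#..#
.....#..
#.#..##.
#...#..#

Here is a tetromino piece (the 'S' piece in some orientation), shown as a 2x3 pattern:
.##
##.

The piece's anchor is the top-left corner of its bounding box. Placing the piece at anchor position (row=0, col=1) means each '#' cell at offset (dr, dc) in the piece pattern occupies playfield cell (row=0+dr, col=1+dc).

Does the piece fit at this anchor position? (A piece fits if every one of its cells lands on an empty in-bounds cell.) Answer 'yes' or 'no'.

Check each piece cell at anchor (0, 1):
  offset (0,1) -> (0,2): empty -> OK
  offset (0,2) -> (0,3): empty -> OK
  offset (1,0) -> (1,1): empty -> OK
  offset (1,1) -> (1,2): empty -> OK
All cells valid: yes

Answer: yes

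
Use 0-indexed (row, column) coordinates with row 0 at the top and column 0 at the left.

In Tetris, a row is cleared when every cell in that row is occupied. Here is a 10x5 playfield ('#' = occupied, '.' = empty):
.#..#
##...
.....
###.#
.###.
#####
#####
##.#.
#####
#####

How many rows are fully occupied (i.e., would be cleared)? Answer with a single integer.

Answer: 4

Derivation:
Check each row:
  row 0: 3 empty cells -> not full
  row 1: 3 empty cells -> not full
  row 2: 5 empty cells -> not full
  row 3: 1 empty cell -> not full
  row 4: 2 empty cells -> not full
  row 5: 0 empty cells -> FULL (clear)
  row 6: 0 empty cells -> FULL (clear)
  row 7: 2 empty cells -> not full
  row 8: 0 empty cells -> FULL (clear)
  row 9: 0 empty cells -> FULL (clear)
Total rows cleared: 4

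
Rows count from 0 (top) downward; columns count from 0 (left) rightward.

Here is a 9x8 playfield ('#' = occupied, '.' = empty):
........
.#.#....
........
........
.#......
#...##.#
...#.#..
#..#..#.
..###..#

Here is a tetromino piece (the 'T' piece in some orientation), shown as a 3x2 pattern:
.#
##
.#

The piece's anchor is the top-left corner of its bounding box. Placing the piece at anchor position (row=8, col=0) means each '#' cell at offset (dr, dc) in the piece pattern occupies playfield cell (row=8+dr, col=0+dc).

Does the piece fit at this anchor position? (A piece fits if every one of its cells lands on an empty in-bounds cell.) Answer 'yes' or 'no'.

Answer: no

Derivation:
Check each piece cell at anchor (8, 0):
  offset (0,1) -> (8,1): empty -> OK
  offset (1,0) -> (9,0): out of bounds -> FAIL
  offset (1,1) -> (9,1): out of bounds -> FAIL
  offset (2,1) -> (10,1): out of bounds -> FAIL
All cells valid: no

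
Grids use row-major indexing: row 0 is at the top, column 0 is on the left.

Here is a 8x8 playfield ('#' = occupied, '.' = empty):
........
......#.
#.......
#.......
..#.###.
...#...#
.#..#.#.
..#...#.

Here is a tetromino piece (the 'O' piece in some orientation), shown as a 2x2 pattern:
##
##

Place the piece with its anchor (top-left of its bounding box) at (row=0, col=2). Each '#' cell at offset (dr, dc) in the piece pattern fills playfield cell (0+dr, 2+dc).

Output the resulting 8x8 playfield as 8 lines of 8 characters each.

Fill (0+0,2+0) = (0,2)
Fill (0+0,2+1) = (0,3)
Fill (0+1,2+0) = (1,2)
Fill (0+1,2+1) = (1,3)

Answer: ..##....
..##..#.
#.......
#.......
..#.###.
...#...#
.#..#.#.
..#...#.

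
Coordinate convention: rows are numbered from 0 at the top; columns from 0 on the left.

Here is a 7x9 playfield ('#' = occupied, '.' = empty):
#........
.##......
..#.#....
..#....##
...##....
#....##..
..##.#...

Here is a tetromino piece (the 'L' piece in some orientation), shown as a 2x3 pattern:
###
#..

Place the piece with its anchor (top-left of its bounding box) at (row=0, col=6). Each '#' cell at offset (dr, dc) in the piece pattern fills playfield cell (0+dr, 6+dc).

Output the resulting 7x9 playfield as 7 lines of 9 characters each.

Answer: #.....###
.##...#..
..#.#....
..#....##
...##....
#....##..
..##.#...

Derivation:
Fill (0+0,6+0) = (0,6)
Fill (0+0,6+1) = (0,7)
Fill (0+0,6+2) = (0,8)
Fill (0+1,6+0) = (1,6)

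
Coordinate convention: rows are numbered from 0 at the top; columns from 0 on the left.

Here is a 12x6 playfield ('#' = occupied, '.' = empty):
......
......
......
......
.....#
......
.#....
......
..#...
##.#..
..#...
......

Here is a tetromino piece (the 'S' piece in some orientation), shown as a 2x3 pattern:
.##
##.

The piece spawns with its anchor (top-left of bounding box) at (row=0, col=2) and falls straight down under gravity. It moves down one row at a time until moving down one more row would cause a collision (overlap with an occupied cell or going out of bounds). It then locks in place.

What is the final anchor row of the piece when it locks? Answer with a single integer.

Spawn at (row=0, col=2). Try each row:
  row 0: fits
  row 1: fits
  row 2: fits
  row 3: fits
  row 4: fits
  row 5: fits
  row 6: fits
  row 7: blocked -> lock at row 6

Answer: 6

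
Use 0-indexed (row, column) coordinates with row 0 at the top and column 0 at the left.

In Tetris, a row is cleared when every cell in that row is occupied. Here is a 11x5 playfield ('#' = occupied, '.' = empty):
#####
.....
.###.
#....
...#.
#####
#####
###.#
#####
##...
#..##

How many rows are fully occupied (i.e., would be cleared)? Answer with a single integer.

Answer: 4

Derivation:
Check each row:
  row 0: 0 empty cells -> FULL (clear)
  row 1: 5 empty cells -> not full
  row 2: 2 empty cells -> not full
  row 3: 4 empty cells -> not full
  row 4: 4 empty cells -> not full
  row 5: 0 empty cells -> FULL (clear)
  row 6: 0 empty cells -> FULL (clear)
  row 7: 1 empty cell -> not full
  row 8: 0 empty cells -> FULL (clear)
  row 9: 3 empty cells -> not full
  row 10: 2 empty cells -> not full
Total rows cleared: 4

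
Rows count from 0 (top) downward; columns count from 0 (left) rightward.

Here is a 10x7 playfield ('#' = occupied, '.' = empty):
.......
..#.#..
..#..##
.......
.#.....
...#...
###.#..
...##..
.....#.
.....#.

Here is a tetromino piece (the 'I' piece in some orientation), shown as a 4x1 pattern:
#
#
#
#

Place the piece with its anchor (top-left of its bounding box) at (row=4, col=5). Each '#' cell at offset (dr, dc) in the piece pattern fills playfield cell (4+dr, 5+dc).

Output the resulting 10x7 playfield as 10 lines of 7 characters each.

Answer: .......
..#.#..
..#..##
.......
.#...#.
...#.#.
###.##.
...###.
.....#.
.....#.

Derivation:
Fill (4+0,5+0) = (4,5)
Fill (4+1,5+0) = (5,5)
Fill (4+2,5+0) = (6,5)
Fill (4+3,5+0) = (7,5)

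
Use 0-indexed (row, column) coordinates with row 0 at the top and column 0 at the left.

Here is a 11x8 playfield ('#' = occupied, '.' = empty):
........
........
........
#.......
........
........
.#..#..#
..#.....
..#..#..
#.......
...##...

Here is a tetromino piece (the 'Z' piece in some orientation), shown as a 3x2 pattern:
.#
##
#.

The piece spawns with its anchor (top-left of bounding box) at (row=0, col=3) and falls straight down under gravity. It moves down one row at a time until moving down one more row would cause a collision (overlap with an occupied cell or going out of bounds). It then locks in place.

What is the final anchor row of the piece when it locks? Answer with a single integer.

Spawn at (row=0, col=3). Try each row:
  row 0: fits
  row 1: fits
  row 2: fits
  row 3: fits
  row 4: fits
  row 5: blocked -> lock at row 4

Answer: 4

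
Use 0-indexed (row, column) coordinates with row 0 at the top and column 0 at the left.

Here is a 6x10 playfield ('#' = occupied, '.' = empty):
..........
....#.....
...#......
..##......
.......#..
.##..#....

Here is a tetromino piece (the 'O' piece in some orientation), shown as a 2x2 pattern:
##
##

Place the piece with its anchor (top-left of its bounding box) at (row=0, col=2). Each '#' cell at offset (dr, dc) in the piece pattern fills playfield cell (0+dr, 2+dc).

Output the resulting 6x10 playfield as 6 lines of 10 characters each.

Fill (0+0,2+0) = (0,2)
Fill (0+0,2+1) = (0,3)
Fill (0+1,2+0) = (1,2)
Fill (0+1,2+1) = (1,3)

Answer: ..##......
..###.....
...#......
..##......
.......#..
.##..#....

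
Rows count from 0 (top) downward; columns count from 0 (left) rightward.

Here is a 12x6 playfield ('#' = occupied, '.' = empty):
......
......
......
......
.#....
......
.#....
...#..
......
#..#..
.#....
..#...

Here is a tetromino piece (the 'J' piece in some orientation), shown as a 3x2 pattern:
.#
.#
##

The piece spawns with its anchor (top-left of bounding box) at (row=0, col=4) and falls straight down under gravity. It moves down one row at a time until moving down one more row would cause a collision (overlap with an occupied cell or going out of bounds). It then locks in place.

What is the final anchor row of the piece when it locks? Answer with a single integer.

Answer: 9

Derivation:
Spawn at (row=0, col=4). Try each row:
  row 0: fits
  row 1: fits
  row 2: fits
  row 3: fits
  row 4: fits
  row 5: fits
  row 6: fits
  row 7: fits
  row 8: fits
  row 9: fits
  row 10: blocked -> lock at row 9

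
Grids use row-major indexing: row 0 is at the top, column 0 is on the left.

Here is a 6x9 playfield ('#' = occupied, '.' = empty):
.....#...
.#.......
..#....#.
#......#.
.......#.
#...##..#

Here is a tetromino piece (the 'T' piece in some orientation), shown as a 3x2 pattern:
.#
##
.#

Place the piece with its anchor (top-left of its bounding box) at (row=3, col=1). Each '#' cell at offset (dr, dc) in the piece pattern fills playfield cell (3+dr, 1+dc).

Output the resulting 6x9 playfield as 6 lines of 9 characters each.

Answer: .....#...
.#.......
..#....#.
#.#....#.
.##....#.
#.#.##..#

Derivation:
Fill (3+0,1+1) = (3,2)
Fill (3+1,1+0) = (4,1)
Fill (3+1,1+1) = (4,2)
Fill (3+2,1+1) = (5,2)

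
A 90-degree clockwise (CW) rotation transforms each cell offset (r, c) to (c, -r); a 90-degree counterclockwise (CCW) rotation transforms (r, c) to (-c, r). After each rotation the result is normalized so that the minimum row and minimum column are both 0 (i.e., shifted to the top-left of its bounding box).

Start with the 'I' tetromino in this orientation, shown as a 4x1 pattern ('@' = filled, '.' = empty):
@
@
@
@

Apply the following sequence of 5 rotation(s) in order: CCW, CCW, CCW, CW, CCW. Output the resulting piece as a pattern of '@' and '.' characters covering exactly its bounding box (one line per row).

Start:
@
@
@
@
After rotation 1 (CCW):
@@@@
After rotation 2 (CCW):
@
@
@
@
After rotation 3 (CCW):
@@@@
After rotation 4 (CW):
@
@
@
@
After rotation 5 (CCW):
@@@@

Answer: @@@@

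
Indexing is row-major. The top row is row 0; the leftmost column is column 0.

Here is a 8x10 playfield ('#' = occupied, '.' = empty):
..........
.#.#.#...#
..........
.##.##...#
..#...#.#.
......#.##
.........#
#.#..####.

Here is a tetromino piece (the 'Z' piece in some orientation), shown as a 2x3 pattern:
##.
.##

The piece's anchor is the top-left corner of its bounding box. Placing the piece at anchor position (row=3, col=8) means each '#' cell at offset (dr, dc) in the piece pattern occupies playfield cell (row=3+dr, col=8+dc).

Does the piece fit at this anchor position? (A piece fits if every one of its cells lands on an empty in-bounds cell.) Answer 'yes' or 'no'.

Answer: no

Derivation:
Check each piece cell at anchor (3, 8):
  offset (0,0) -> (3,8): empty -> OK
  offset (0,1) -> (3,9): occupied ('#') -> FAIL
  offset (1,1) -> (4,9): empty -> OK
  offset (1,2) -> (4,10): out of bounds -> FAIL
All cells valid: no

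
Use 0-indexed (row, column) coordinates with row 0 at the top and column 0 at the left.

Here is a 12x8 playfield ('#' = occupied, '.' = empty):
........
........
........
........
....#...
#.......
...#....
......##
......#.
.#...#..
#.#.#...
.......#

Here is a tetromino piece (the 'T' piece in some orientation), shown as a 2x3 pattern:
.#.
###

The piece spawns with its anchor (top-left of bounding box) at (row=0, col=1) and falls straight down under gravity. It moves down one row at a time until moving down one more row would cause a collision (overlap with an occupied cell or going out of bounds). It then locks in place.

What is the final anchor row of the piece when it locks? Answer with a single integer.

Answer: 4

Derivation:
Spawn at (row=0, col=1). Try each row:
  row 0: fits
  row 1: fits
  row 2: fits
  row 3: fits
  row 4: fits
  row 5: blocked -> lock at row 4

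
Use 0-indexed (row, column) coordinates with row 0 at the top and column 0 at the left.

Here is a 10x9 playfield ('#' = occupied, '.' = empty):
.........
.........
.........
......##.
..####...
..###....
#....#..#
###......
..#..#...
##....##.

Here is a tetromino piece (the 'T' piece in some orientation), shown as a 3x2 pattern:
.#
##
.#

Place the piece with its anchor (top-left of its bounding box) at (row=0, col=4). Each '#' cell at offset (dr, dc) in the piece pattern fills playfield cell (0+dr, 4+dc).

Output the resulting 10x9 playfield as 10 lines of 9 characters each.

Fill (0+0,4+1) = (0,5)
Fill (0+1,4+0) = (1,4)
Fill (0+1,4+1) = (1,5)
Fill (0+2,4+1) = (2,5)

Answer: .....#...
....##...
.....#...
......##.
..####...
..###....
#....#..#
###......
..#..#...
##....##.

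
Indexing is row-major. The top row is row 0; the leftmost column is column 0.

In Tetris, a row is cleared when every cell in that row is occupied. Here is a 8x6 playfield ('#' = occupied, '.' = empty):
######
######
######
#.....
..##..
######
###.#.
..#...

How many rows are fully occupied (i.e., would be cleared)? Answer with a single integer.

Answer: 4

Derivation:
Check each row:
  row 0: 0 empty cells -> FULL (clear)
  row 1: 0 empty cells -> FULL (clear)
  row 2: 0 empty cells -> FULL (clear)
  row 3: 5 empty cells -> not full
  row 4: 4 empty cells -> not full
  row 5: 0 empty cells -> FULL (clear)
  row 6: 2 empty cells -> not full
  row 7: 5 empty cells -> not full
Total rows cleared: 4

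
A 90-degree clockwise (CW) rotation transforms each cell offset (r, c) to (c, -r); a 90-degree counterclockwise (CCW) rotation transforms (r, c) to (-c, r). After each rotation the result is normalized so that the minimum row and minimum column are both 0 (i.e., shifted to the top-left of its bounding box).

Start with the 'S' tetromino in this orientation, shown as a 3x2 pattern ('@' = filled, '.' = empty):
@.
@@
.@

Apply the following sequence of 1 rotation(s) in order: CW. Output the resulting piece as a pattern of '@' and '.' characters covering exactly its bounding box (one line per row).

Answer: .@@
@@.

Derivation:
Start:
@.
@@
.@
After rotation 1 (CW):
.@@
@@.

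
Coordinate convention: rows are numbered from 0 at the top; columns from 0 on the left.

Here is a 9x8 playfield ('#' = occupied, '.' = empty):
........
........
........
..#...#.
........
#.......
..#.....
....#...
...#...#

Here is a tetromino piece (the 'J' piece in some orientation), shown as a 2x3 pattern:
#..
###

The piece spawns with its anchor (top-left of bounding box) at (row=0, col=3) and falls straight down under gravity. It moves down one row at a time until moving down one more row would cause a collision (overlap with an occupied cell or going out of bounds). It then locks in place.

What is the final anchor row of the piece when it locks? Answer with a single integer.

Answer: 5

Derivation:
Spawn at (row=0, col=3). Try each row:
  row 0: fits
  row 1: fits
  row 2: fits
  row 3: fits
  row 4: fits
  row 5: fits
  row 6: blocked -> lock at row 5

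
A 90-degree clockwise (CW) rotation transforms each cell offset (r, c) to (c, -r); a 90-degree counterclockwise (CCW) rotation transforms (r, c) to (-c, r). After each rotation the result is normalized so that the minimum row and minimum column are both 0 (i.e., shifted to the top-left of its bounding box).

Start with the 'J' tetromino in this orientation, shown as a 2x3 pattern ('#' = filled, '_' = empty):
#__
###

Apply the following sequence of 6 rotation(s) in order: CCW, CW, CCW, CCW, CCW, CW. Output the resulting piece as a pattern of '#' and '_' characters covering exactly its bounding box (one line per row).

Answer: ###
__#

Derivation:
Start:
#__
###
After rotation 1 (CCW):
_#
_#
##
After rotation 2 (CW):
#__
###
After rotation 3 (CCW):
_#
_#
##
After rotation 4 (CCW):
###
__#
After rotation 5 (CCW):
##
#_
#_
After rotation 6 (CW):
###
__#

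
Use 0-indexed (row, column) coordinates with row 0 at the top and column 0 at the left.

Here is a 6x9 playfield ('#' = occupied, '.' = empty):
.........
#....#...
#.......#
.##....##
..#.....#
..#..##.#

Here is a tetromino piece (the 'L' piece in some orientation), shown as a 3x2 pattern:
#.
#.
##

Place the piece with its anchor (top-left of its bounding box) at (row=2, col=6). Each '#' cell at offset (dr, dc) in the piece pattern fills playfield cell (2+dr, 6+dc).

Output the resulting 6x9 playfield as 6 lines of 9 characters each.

Answer: .........
#....#...
#.....#.#
.##...###
..#...###
..#..##.#

Derivation:
Fill (2+0,6+0) = (2,6)
Fill (2+1,6+0) = (3,6)
Fill (2+2,6+0) = (4,6)
Fill (2+2,6+1) = (4,7)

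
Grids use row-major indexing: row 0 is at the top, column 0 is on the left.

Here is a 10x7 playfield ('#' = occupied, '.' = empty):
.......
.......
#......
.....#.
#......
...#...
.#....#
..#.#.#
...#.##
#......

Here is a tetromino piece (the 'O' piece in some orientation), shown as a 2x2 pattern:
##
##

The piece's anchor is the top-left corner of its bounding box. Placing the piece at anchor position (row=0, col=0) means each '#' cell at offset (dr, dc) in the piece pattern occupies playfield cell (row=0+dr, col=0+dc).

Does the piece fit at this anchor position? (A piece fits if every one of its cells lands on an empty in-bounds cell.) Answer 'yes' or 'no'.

Check each piece cell at anchor (0, 0):
  offset (0,0) -> (0,0): empty -> OK
  offset (0,1) -> (0,1): empty -> OK
  offset (1,0) -> (1,0): empty -> OK
  offset (1,1) -> (1,1): empty -> OK
All cells valid: yes

Answer: yes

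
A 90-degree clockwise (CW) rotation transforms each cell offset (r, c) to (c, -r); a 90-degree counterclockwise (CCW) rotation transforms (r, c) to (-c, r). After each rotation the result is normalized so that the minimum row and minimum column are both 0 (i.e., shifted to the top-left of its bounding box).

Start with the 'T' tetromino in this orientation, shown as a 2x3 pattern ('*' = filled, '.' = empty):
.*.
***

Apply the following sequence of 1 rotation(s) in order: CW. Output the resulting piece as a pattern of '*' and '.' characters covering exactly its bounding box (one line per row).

Start:
.*.
***
After rotation 1 (CW):
*.
**
*.

Answer: *.
**
*.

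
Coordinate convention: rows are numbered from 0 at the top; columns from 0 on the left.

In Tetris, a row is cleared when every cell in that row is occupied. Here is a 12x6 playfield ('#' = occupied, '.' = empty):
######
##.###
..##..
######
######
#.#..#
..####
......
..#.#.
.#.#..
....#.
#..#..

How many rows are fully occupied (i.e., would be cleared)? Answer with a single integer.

Answer: 3

Derivation:
Check each row:
  row 0: 0 empty cells -> FULL (clear)
  row 1: 1 empty cell -> not full
  row 2: 4 empty cells -> not full
  row 3: 0 empty cells -> FULL (clear)
  row 4: 0 empty cells -> FULL (clear)
  row 5: 3 empty cells -> not full
  row 6: 2 empty cells -> not full
  row 7: 6 empty cells -> not full
  row 8: 4 empty cells -> not full
  row 9: 4 empty cells -> not full
  row 10: 5 empty cells -> not full
  row 11: 4 empty cells -> not full
Total rows cleared: 3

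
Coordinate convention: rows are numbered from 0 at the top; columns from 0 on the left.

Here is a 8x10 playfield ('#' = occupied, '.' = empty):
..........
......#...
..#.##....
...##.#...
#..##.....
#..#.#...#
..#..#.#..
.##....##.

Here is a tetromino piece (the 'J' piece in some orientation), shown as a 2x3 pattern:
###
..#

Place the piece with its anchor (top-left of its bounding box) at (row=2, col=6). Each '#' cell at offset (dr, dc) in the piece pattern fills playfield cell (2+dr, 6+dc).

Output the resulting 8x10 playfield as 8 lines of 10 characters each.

Answer: ..........
......#...
..#.#####.
...##.#.#.
#..##.....
#..#.#...#
..#..#.#..
.##....##.

Derivation:
Fill (2+0,6+0) = (2,6)
Fill (2+0,6+1) = (2,7)
Fill (2+0,6+2) = (2,8)
Fill (2+1,6+2) = (3,8)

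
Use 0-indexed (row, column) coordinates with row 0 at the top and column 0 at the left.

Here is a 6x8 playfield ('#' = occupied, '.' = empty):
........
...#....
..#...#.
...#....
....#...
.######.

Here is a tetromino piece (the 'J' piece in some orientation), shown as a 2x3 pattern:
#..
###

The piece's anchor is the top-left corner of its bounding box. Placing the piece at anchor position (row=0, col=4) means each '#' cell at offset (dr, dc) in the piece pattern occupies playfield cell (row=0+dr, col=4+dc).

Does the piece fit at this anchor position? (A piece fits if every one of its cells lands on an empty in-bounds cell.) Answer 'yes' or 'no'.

Answer: yes

Derivation:
Check each piece cell at anchor (0, 4):
  offset (0,0) -> (0,4): empty -> OK
  offset (1,0) -> (1,4): empty -> OK
  offset (1,1) -> (1,5): empty -> OK
  offset (1,2) -> (1,6): empty -> OK
All cells valid: yes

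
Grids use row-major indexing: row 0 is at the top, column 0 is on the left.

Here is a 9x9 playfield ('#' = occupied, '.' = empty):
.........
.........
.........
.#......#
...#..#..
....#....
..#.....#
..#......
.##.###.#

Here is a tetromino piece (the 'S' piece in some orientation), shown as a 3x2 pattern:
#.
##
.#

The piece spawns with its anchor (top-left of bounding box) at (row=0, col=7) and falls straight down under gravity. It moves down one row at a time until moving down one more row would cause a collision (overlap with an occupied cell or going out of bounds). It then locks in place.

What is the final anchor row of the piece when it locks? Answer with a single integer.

Spawn at (row=0, col=7). Try each row:
  row 0: fits
  row 1: blocked -> lock at row 0

Answer: 0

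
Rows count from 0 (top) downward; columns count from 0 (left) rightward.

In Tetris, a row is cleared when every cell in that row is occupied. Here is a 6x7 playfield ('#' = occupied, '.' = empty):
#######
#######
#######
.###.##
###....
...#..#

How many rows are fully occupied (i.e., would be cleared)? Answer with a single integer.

Answer: 3

Derivation:
Check each row:
  row 0: 0 empty cells -> FULL (clear)
  row 1: 0 empty cells -> FULL (clear)
  row 2: 0 empty cells -> FULL (clear)
  row 3: 2 empty cells -> not full
  row 4: 4 empty cells -> not full
  row 5: 5 empty cells -> not full
Total rows cleared: 3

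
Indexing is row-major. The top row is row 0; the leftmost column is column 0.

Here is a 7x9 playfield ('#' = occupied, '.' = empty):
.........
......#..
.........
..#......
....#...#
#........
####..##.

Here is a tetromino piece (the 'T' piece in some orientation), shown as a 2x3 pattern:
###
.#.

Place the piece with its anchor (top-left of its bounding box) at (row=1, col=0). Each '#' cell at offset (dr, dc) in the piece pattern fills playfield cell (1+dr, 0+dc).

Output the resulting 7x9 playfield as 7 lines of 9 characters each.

Fill (1+0,0+0) = (1,0)
Fill (1+0,0+1) = (1,1)
Fill (1+0,0+2) = (1,2)
Fill (1+1,0+1) = (2,1)

Answer: .........
###...#..
.#.......
..#......
....#...#
#........
####..##.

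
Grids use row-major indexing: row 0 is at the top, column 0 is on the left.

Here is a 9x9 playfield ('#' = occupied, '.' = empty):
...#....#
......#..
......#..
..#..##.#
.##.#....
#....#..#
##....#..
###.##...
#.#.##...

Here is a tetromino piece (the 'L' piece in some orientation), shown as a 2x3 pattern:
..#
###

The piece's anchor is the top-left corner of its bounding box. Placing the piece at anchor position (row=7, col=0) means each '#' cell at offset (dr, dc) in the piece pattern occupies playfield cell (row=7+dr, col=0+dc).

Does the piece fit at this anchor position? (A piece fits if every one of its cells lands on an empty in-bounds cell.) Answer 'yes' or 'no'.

Answer: no

Derivation:
Check each piece cell at anchor (7, 0):
  offset (0,2) -> (7,2): occupied ('#') -> FAIL
  offset (1,0) -> (8,0): occupied ('#') -> FAIL
  offset (1,1) -> (8,1): empty -> OK
  offset (1,2) -> (8,2): occupied ('#') -> FAIL
All cells valid: no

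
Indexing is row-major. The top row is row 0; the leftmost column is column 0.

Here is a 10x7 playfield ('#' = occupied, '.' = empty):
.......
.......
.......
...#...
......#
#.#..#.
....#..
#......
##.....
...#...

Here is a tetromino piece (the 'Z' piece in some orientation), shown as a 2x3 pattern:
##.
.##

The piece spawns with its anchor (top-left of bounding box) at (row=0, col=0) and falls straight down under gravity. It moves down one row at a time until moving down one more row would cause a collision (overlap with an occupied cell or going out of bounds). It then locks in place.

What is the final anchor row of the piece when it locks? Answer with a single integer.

Spawn at (row=0, col=0). Try each row:
  row 0: fits
  row 1: fits
  row 2: fits
  row 3: fits
  row 4: blocked -> lock at row 3

Answer: 3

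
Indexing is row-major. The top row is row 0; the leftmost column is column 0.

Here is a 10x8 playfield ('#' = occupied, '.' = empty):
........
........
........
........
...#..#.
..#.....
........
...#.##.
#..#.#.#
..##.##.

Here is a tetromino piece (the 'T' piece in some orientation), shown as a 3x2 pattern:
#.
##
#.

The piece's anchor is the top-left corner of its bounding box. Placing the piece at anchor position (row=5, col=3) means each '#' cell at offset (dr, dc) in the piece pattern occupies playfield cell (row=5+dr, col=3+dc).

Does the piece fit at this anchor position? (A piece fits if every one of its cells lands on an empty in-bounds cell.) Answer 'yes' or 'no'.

Answer: no

Derivation:
Check each piece cell at anchor (5, 3):
  offset (0,0) -> (5,3): empty -> OK
  offset (1,0) -> (6,3): empty -> OK
  offset (1,1) -> (6,4): empty -> OK
  offset (2,0) -> (7,3): occupied ('#') -> FAIL
All cells valid: no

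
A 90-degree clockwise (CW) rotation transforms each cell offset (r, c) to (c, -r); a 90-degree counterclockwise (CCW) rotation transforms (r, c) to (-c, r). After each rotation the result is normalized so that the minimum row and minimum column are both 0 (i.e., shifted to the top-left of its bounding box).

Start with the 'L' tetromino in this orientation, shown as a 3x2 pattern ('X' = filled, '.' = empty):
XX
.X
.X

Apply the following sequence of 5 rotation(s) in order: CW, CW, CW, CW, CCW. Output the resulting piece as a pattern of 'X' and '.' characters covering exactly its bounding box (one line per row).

Answer: XXX
X..

Derivation:
Start:
XX
.X
.X
After rotation 1 (CW):
..X
XXX
After rotation 2 (CW):
X.
X.
XX
After rotation 3 (CW):
XXX
X..
After rotation 4 (CW):
XX
.X
.X
After rotation 5 (CCW):
XXX
X..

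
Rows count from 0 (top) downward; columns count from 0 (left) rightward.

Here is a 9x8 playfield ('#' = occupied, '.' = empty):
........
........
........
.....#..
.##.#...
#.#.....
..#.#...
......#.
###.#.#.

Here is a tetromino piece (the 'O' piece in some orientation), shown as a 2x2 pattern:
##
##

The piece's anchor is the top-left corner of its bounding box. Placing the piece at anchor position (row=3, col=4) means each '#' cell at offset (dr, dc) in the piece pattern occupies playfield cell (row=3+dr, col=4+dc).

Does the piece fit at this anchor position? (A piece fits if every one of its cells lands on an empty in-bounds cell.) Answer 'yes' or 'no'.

Check each piece cell at anchor (3, 4):
  offset (0,0) -> (3,4): empty -> OK
  offset (0,1) -> (3,5): occupied ('#') -> FAIL
  offset (1,0) -> (4,4): occupied ('#') -> FAIL
  offset (1,1) -> (4,5): empty -> OK
All cells valid: no

Answer: no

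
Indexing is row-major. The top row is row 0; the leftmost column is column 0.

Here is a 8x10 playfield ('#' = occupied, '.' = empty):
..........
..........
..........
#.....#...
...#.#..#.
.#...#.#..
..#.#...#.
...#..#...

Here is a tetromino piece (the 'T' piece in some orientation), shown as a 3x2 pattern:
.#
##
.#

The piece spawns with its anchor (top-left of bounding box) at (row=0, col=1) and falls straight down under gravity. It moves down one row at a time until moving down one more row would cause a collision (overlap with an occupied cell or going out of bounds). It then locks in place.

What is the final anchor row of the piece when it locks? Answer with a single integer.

Spawn at (row=0, col=1). Try each row:
  row 0: fits
  row 1: fits
  row 2: fits
  row 3: fits
  row 4: blocked -> lock at row 3

Answer: 3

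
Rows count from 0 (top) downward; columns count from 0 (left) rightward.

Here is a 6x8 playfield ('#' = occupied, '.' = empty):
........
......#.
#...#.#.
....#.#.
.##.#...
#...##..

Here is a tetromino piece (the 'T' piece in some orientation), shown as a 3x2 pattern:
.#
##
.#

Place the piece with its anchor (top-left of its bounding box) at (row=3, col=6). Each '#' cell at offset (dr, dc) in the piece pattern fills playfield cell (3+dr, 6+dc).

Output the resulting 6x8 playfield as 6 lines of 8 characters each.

Answer: ........
......#.
#...#.#.
....#.##
.##.#.##
#...##.#

Derivation:
Fill (3+0,6+1) = (3,7)
Fill (3+1,6+0) = (4,6)
Fill (3+1,6+1) = (4,7)
Fill (3+2,6+1) = (5,7)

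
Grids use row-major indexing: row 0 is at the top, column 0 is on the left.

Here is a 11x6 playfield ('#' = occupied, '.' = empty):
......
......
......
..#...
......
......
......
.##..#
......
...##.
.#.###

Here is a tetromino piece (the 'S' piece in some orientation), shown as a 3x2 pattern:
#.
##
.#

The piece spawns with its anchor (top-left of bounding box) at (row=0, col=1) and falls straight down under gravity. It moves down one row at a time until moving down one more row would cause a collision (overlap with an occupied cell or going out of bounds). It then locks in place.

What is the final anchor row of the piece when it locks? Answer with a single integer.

Answer: 0

Derivation:
Spawn at (row=0, col=1). Try each row:
  row 0: fits
  row 1: blocked -> lock at row 0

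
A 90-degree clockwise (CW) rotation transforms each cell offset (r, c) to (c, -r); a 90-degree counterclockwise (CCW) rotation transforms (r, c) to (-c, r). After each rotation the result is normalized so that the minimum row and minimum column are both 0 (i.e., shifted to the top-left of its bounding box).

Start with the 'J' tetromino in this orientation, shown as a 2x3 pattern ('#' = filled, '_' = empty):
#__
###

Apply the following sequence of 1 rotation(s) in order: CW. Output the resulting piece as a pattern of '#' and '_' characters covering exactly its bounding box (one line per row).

Answer: ##
#_
#_

Derivation:
Start:
#__
###
After rotation 1 (CW):
##
#_
#_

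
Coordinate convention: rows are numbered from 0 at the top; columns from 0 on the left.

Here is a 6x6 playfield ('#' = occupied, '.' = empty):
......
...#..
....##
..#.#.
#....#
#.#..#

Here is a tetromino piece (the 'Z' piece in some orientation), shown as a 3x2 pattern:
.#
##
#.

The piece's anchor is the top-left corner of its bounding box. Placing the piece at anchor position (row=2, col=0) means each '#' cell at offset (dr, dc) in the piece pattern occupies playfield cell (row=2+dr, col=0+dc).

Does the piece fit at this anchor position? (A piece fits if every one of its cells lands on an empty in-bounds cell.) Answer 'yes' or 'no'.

Check each piece cell at anchor (2, 0):
  offset (0,1) -> (2,1): empty -> OK
  offset (1,0) -> (3,0): empty -> OK
  offset (1,1) -> (3,1): empty -> OK
  offset (2,0) -> (4,0): occupied ('#') -> FAIL
All cells valid: no

Answer: no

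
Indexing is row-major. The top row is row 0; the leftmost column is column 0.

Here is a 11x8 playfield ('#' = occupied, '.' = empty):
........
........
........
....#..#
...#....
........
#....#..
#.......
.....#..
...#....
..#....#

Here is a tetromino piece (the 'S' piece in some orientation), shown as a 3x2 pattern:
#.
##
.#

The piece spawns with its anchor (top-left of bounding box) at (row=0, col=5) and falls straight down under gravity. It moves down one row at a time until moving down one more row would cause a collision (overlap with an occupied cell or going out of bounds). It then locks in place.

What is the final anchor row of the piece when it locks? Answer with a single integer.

Answer: 4

Derivation:
Spawn at (row=0, col=5). Try each row:
  row 0: fits
  row 1: fits
  row 2: fits
  row 3: fits
  row 4: fits
  row 5: blocked -> lock at row 4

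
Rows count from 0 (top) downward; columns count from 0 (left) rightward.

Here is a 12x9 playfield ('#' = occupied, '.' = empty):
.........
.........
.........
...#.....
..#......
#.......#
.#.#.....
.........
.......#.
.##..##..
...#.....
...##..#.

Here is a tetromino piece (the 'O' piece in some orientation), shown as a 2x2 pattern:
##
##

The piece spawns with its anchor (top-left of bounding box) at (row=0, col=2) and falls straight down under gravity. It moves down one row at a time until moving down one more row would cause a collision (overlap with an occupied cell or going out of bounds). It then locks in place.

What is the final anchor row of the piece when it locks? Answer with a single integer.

Answer: 1

Derivation:
Spawn at (row=0, col=2). Try each row:
  row 0: fits
  row 1: fits
  row 2: blocked -> lock at row 1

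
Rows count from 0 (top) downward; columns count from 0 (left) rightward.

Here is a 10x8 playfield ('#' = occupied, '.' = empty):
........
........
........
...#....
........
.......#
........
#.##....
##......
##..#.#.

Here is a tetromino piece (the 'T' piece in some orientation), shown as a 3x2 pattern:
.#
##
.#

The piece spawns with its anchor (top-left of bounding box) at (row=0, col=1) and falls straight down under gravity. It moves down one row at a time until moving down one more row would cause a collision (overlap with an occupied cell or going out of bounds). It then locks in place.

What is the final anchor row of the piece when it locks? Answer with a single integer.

Answer: 4

Derivation:
Spawn at (row=0, col=1). Try each row:
  row 0: fits
  row 1: fits
  row 2: fits
  row 3: fits
  row 4: fits
  row 5: blocked -> lock at row 4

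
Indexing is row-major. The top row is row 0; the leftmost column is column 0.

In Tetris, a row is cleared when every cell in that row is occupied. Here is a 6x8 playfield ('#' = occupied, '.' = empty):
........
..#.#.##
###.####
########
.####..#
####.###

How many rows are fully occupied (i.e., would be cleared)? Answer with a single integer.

Answer: 1

Derivation:
Check each row:
  row 0: 8 empty cells -> not full
  row 1: 4 empty cells -> not full
  row 2: 1 empty cell -> not full
  row 3: 0 empty cells -> FULL (clear)
  row 4: 3 empty cells -> not full
  row 5: 1 empty cell -> not full
Total rows cleared: 1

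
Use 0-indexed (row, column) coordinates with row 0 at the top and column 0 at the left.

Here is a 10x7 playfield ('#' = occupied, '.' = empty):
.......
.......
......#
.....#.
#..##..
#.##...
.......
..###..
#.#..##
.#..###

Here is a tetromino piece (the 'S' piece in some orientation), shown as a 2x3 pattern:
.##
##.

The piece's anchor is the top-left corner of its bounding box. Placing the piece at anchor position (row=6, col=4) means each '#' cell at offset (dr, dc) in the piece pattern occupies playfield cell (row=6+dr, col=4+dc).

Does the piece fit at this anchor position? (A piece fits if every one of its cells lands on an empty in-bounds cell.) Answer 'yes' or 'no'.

Answer: no

Derivation:
Check each piece cell at anchor (6, 4):
  offset (0,1) -> (6,5): empty -> OK
  offset (0,2) -> (6,6): empty -> OK
  offset (1,0) -> (7,4): occupied ('#') -> FAIL
  offset (1,1) -> (7,5): empty -> OK
All cells valid: no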